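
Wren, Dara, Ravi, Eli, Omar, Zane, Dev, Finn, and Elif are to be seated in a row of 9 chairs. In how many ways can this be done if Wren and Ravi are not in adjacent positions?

282240

Of the 9! = 362880 arrangements, those with Wren and Ravi adjacent number 2 × 8! = 80640 (treat the pair as a block with 2 internal orders).
So 362880 − 80640 = 282240 arrangements keep them apart.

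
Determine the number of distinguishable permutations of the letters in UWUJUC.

120

Letter multiplicities in UWUJUC: C×1, J×1, U×3, W×1.
Dividing 6! = 720 by 3! = 6 for the repeated letters gives 120.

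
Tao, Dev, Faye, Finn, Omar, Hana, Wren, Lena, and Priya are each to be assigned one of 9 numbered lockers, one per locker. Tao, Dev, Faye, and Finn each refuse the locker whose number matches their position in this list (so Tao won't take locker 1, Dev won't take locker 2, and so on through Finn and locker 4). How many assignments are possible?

229080

Let Aᵢ (for 1 ≤ i ≤ 4) be the placements that put person i in their forbidden locker. Any j of these fix j positions, leaving (9−j)! ways to fill the rest, and there are C(4,j) ways to pick which j.
By inclusion–exclusion, the number of valid placements is Σ_{j=0}^{4} (−1)^j C(4,j)·(9−j)!.
Computing: 362880 − 161280 + 30240 − 2880 + 120 = 229080.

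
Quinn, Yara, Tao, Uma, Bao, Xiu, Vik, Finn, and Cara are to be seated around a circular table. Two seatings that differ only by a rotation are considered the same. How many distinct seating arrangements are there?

Fix one person's seat to break rotational symmetry; the remaining 8 people can be arranged in (8)! = 40320 ways.

40320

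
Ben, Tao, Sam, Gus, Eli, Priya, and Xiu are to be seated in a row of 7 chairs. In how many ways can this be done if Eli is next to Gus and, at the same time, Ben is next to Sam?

Treat {Eli,Gus} as one block (2 orders) and {Ben,Sam} as another (2 orders).
That leaves 5 units to arrange: 2 × 2 × 5! = 4 × 120 = 480.

480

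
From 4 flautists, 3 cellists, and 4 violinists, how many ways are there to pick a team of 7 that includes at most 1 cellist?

Split by how many cellists are chosen (0 through 1).
Sum: C(3,0)·C(8,7) + C(3,1)·C(8,6) = 8 + 84 = 92.

92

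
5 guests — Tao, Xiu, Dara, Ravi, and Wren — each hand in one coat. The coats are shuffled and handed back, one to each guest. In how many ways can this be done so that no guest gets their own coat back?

Count assignments avoiding every fixed point. For any j of the 5 guests fixed to their own coat, the other 5−j can be arranged in (5−j)! ways.
By inclusion–exclusion this is Σ_{j=0}^{5} (−1)^j C(5,j)·(5−j)!.
Computing: 120 − 120 + 60 − 20 + 5 − 1 = 44.

44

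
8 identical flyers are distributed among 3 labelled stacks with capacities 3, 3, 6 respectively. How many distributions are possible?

Ignoring the caps, the number of non-negative solutions to x_1+…+x_3 = 8 is C(10,2) = 45.
Subtract solutions that violate a single cap (substitute x_i' = x_i − (cap_i+1)): x_1 ≥ 4 gives C(6,2) = 15; x_2 ≥ 4 gives C(6,2) = 15; x_3 ≥ 7 gives C(3,2) = 3. Together 33.
Add back pairs where two caps are both exceeded: 1 + 0 + 0 = 1.
By inclusion–exclusion the count is 45 − 33 + 1 = 13.

13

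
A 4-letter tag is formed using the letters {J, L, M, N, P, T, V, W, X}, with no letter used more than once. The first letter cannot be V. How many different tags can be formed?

The first letter has 9−1 = 8 choices (anything except V).
The remaining 3 letters are filled from the other 8 symbols without repetition: 8 × 7 × 6 = 336.
Total: 8 × 336 = 2688.

2688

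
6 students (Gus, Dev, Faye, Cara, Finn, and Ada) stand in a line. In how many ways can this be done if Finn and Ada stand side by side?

240

Place the 4 others and the Finn-Ada pair as 5 objects in a line; the pair has 2 internal arrangements.
That gives 2 × 5! = 2 × 120 = 240.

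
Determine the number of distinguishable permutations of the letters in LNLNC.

30

LNLNC has 5 letters with L appearing twice and N appearing twice.
The number of distinct arrangements is 5!/(2!·2!) = 120/4 = 30.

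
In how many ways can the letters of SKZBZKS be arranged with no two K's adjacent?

Total arrangements of SKZBZKS: 7!/(2!·2!·2!) = 630.
If the two K's are adjacent, glue them into one block, leaving 6 items to arrange: (6)!/(2!·2!) = 180 ways.
Subtracting, 630 − 180 = 450 arrangements keep the K's apart.

450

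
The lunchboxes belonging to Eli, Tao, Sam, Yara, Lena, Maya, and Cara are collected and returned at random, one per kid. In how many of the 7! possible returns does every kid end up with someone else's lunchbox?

1854

Let Aᵢ be the assignments in which kid i gets their own lunchbox. We want the size of the complement of A₁∪…∪A_7.
By inclusion–exclusion this is Σ_{j=0}^{7} (−1)^j C(7,j)·(7−j)!.
Computing: 5040 − 5040 + 2520 − 840 + 210 − 42 + 7 − 1 = 1854.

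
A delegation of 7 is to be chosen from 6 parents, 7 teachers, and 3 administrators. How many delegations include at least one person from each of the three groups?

9569

Total 7-person selections from all 16: C(16,7) = 11440.
Subtract selections that omit an entire group: no parents → C(10,7) = 120; no teachers → C(9,7) = 36; no administrators → C(13,7) = 1716.
Add back selections omitting two groups (i.e. drawn from a single group): C(6,7) + C(7,7) + C(3,7) = 1.
By inclusion–exclusion: 11440 − 1872 + 1 = 9569.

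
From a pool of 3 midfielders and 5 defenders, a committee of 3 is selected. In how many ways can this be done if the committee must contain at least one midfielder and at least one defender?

45

Unrestricted: C(8,3) = 56 ways to pick any 3 of the 8.
Selections missing a whole group: no midfielders → C(5,3) = 10; no defenders → C(3,3) = 1.
Both groups omitted at once is impossible, so 56 − 11 = 45.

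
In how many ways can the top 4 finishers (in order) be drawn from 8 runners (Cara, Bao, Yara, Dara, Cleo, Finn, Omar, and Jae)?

This is an ordered selection of 4 from 8: P(8,4).
That gives 8 × 7 × 6 × 5 = 1680.

1680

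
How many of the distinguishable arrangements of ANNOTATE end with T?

1260

With the last slot taken by T, it remains to arrange the other 7 letters (ANNOATE).
Those 7 letters have A appearing twice and N appearing twice, giving (7)!/(2!·2!) = 1260.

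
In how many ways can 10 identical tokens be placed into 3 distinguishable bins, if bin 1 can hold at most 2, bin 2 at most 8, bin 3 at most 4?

12

By stars and bars, unrestricted non-negative solutions to x_1+…+x_3 = 10 number C(10+2,2) = 66.
Subtract solutions that violate a single cap (substitute x_i' = x_i − (cap_i+1)): x_1 ≥ 3 gives C(9,2) = 36; x_2 ≥ 9 gives C(3,2) = 3; x_3 ≥ 5 gives C(7,2) = 21. Together 60.
Add back pairs where two caps are both exceeded: 0 + 6 + 0 = 6.
By inclusion–exclusion the count is 66 − 60 + 6 = 12.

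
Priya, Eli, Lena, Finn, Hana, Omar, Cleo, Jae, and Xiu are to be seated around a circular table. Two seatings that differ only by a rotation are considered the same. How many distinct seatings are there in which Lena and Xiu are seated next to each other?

10080

Glue Lena and Xiu into a block (2 internal orders). Seating 8 units around a circle gives (7)! arrangements.
So 2 × (7)! = 2 × 5040 = 10080.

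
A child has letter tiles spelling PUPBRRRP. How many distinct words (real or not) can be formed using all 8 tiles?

1120

PUPBRRRP has 8 letters with P appearing 3 times and R appearing 3 times.
The number of distinct arrangements is 8!/(3!·3!) = 40320/36 = 1120.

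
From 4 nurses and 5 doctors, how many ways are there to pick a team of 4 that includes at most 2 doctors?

Split by how many doctors are chosen (0 through 2).
Sum: C(5,0)·C(4,4) + C(5,1)·C(4,3) + C(5,2)·C(4,2) = 1 + 20 + 60 = 81.

81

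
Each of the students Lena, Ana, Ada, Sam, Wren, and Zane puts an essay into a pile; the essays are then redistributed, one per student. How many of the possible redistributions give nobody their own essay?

Count assignments avoiding every fixed point. For any j of the 6 students fixed to their own essay, the other 6−j can be arranged in (6−j)! ways.
By inclusion–exclusion this is Σ_{j=0}^{6} (−1)^j C(6,j)·(6−j)!.
Computing: 720 − 720 + 360 − 120 + 30 − 6 + 1 = 265.

265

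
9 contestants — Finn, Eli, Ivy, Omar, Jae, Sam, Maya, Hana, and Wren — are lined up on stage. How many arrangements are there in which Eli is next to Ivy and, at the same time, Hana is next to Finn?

20160

Treat {Eli,Ivy} as one block (2 orders) and {Hana,Finn} as another (2 orders).
That leaves 7 units to arrange: 2 × 2 × 7! = 4 × 5040 = 20160.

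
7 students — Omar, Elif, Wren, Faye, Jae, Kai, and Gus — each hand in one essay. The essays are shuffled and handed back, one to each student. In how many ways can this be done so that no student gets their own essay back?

1854

Let Aᵢ be the assignments in which student i gets their own essay. We want the size of the complement of A₁∪…∪A_7.
By inclusion–exclusion this is Σ_{j=0}^{7} (−1)^j C(7,j)·(7−j)!.
Computing: 5040 − 5040 + 2520 − 840 + 210 − 42 + 7 − 1 = 1854.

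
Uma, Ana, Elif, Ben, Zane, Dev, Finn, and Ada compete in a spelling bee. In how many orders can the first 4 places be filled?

There are 8 choices for 1st place, 7 for 2nd, and so on down to 5 for position 4.
That gives 8 × 7 × 6 × 5 = 1680.

1680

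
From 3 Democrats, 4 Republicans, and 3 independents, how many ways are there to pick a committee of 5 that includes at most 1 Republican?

Split by how many Republicans are chosen (0 through 1).
Sum: C(4,0)·C(6,5) + C(4,1)·C(6,4) = 6 + 60 = 66.

66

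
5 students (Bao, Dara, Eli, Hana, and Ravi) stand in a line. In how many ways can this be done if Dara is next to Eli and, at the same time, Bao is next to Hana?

Treat {Dara,Eli} as one block (2 orders) and {Bao,Hana} as another (2 orders).
That leaves 3 units to arrange: 2 × 2 × 3! = 4 × 6 = 24.

24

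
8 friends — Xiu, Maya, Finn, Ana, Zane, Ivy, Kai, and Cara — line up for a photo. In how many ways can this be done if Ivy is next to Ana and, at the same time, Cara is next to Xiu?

Treat {Ivy,Ana} as one block (2 orders) and {Cara,Xiu} as another (2 orders).
That leaves 6 units to arrange: 2 × 2 × 6! = 4 × 720 = 2880.

2880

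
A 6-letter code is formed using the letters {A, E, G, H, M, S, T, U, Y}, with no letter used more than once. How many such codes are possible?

60480

With no repetition, fill the 6 letters in order: 9 choices, then 8, down to 4.
9 × 8 × 7 × 6 × 5 × 4 = 60480.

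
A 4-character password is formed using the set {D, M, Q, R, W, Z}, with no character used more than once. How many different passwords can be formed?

360

With no repetition, fill the 4 characters in order: 6 choices, then 5, down to 3.
6 × 5 × 4 × 3 = 360.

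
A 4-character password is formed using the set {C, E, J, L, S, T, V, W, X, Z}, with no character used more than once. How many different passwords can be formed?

Choose and order 4 of the 10 symbols: the first character has 10 options, the next 9, then 8, 7.
That product is 10 × 9 × 8 × 7 = 5040.

5040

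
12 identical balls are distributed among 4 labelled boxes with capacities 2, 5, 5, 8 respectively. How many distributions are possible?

By stars and bars, unrestricted non-negative solutions to x_1+…+x_4 = 12 number C(12+3,3) = 455.
Subtract solutions that violate a single cap (substitute x_i' = x_i − (cap_i+1)): x_1 ≥ 3 gives C(12,3) = 220; x_2 ≥ 6 gives C(9,3) = 84; x_3 ≥ 6 gives C(9,3) = 84; x_4 ≥ 9 gives C(6,3) = 20. Together 408.
Add back pairs where two caps are both exceeded: 20 + 20 + 1 + 1 + 0 + 0 = 42.
By inclusion–exclusion the count is 455 − 408 + 42 = 89.

89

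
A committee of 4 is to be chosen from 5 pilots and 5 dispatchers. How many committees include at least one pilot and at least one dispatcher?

200

Unrestricted: C(10,4) = 210 ways to pick any 4 of the 10.
Selections missing a whole group: no pilots → C(5,4) = 5; no dispatchers → C(5,4) = 5.
Both groups omitted at once is impossible, so 210 − 10 = 200.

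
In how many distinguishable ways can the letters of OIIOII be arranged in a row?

15

Letter multiplicities in OIIOII: I×4, O×2.
So there are 6! / (4!·2!) = 15 distinguishable arrangements.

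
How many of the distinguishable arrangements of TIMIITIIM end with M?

Fix M in the last position and arrange the remaining 8 letters.
Those 8 letters have I appearing 5 times and T appearing twice, giving (8)!/(5!·2!) = 168.

168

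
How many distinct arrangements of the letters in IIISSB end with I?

With the last slot taken by I, it remains to arrange the other 5 letters (IISSB).
Those 5 letters have I appearing twice and S appearing twice, giving (5)!/(2!·2!) = 30.

30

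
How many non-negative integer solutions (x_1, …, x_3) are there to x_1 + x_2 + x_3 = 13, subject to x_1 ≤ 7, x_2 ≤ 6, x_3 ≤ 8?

Ignoring the caps, the number of non-negative solutions to x_1+…+x_3 = 13 is C(15,2) = 105.
Subtract solutions that violate a single cap (substitute x_i' = x_i − (cap_i+1)): x_1 ≥ 8 gives C(7,2) = 21; x_2 ≥ 7 gives C(8,2) = 28; x_3 ≥ 9 gives C(6,2) = 15. Together 64.
No two caps can be exceeded simultaneously, so the pair terms are all 0.
By inclusion–exclusion the count is 105 − 64 + 0 = 41.

41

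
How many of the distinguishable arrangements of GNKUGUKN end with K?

With the last slot taken by K, it remains to arrange the other 7 letters (GNUGUKN).
Those 7 letters have G appearing twice, N appearing twice, and U appearing twice, giving (7)!/(2!·2!·2!) = 630.

630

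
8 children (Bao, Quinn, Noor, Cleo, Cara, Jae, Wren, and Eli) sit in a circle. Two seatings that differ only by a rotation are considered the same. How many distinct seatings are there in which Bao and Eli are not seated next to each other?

3600

All circular seatings of 8 people number (7)! = 5040.
Those with Bao next to Eli: fuse the pair into one unit and seat 7 units around a circle — 2·(6)! = 1440.
Subtracting, 5040 − 1440 = 3600.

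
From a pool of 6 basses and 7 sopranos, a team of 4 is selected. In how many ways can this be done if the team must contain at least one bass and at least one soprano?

665

Unrestricted: C(13,4) = 715 ways to pick any 4 of the 13.
Selections missing a whole group: no basses → C(7,4) = 35; no sopranos → C(6,4) = 15.
Both groups omitted at once is impossible, so 715 − 50 = 665.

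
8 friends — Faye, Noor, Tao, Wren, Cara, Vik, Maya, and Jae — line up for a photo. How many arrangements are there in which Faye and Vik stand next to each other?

10080

Treat {Faye, Vik} as a single unit. There are 7 units to order, and the pair itself can be ordered 2 ways.
So the count is 2·(7)! = 10080.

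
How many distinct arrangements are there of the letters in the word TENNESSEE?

The 9 letters of TENNESSEE have repeats: E appearing 4 times, N appearing twice, and S appearing twice.
So there are 9! / (4!·2!·2!) = 3780 distinguishable arrangements.

3780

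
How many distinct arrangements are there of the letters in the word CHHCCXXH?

CHHCCXXH has 8 letters with C appearing 3 times, H appearing 3 times, and X appearing twice.
The number of distinct arrangements is 8!/(3!·3!·2!) = 40320/72 = 560.

560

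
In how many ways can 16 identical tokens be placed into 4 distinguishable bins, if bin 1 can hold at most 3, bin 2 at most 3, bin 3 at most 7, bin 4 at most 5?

Ignoring the caps, the number of non-negative solutions to x_1+…+x_4 = 16 is C(19,3) = 969.
Subtract solutions that violate a single cap (substitute x_i' = x_i − (cap_i+1)): x_1 ≥ 4 gives C(15,3) = 455; x_2 ≥ 4 gives C(15,3) = 455; x_3 ≥ 8 gives C(11,3) = 165; x_4 ≥ 6 gives C(13,3) = 286. Together 1361.
Add back pairs where two caps are both exceeded: 165 + 35 + 84 + 35 + 84 + 10 = 413.
Subtract triples: 1 + 10 + 0 + 0 = 11.
By inclusion–exclusion the count is 969 − 1361 + 413 − 11 = 10.

10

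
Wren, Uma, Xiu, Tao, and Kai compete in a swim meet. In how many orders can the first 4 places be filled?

There are 5 choices for 1st place, 4 for 2nd, and so on down to 2 for position 4.
That gives 5 × 4 × 3 × 2 = 120.

120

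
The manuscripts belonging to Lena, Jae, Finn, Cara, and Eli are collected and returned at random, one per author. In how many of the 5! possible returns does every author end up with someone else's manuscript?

44

Count assignments avoiding every fixed point. For any j of the 5 authors fixed to their own manuscript, the other 5−j can be arranged in (5−j)! ways.
By inclusion–exclusion this is Σ_{j=0}^{5} (−1)^j C(5,j)·(5−j)!.
Computing: 120 − 120 + 60 − 20 + 5 − 1 = 44.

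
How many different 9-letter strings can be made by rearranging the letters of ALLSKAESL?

15120

Letter multiplicities in ALLSKAESL: A×2, E×1, K×1, L×3, S×2.
So there are 9! / (3!·2!·2!) = 15120 distinguishable arrangements.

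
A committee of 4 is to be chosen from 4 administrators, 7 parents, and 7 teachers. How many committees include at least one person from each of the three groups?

Unrestricted: C(18,4) = 3060 ways to pick any 4 of the 18.
Subtract selections that omit an entire group: no administrators → C(14,4) = 1001; no parents → C(11,4) = 330; no teachers → C(11,4) = 330.
Add back selections omitting two groups (i.e. drawn from a single group): C(4,4) + C(7,4) + C(7,4) = 71.
By inclusion–exclusion: 3060 − 1661 + 71 = 1470.

1470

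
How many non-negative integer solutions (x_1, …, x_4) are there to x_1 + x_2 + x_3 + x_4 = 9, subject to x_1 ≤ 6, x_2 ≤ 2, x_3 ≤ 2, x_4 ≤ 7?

58

Ignoring the caps, the number of non-negative solutions to x_1+…+x_4 = 9 is C(12,3) = 220.
Subtract solutions that violate a single cap (substitute x_i' = x_i − (cap_i+1)): x_1 ≥ 7 gives C(5,3) = 10; x_2 ≥ 3 gives C(9,3) = 84; x_3 ≥ 3 gives C(9,3) = 84; x_4 ≥ 8 gives C(4,3) = 4. Together 182.
Add back pairs where two caps are both exceeded: 0 + 0 + 0 + 20 + 0 + 0 = 20.
By inclusion–exclusion the count is 220 − 182 + 20 = 58.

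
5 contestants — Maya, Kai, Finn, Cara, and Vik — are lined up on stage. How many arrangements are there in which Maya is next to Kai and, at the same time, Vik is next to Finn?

24

Treat {Maya,Kai} as one block (2 orders) and {Vik,Finn} as another (2 orders).
That leaves 3 units to arrange: 2 × 2 × 3! = 4 × 6 = 24.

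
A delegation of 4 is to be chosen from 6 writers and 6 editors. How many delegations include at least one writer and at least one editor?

465

With no constraint there are C(12,4) = 495 possible selections.
Selections missing a whole group: no writers → C(6,4) = 15; no editors → C(6,4) = 15.
Both groups omitted at once is impossible, so 495 − 30 = 465.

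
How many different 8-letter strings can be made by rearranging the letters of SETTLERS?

Letter multiplicities in SETTLERS: E×2, L×1, R×1, S×2, T×2.
So there are 8! / (2!·2!·2!) = 5040 distinguishable arrangements.

5040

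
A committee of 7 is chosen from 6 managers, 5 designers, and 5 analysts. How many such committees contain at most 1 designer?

2640

Split by how many designers are chosen (0 through 1).
Sum: C(5,0)·C(11,7) + C(5,1)·C(11,6) = 330 + 2310 = 2640.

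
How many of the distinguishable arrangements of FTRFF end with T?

4

Fix T in the last position and arrange the remaining 4 letters.
Those 4 letters have F appearing 3 times, giving (4)!/(3!) = 4.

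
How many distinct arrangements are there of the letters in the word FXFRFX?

60

Letter multiplicities in FXFRFX: F×3, R×1, X×2.
So there are 6! / (3!·2!) = 60 distinguishable arrangements.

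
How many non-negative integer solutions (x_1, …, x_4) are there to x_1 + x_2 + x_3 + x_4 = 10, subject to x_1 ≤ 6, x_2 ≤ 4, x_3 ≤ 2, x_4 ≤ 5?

Without the upper bounds there are C(13,3) = 286 ways to split 10 among 4 variables.
Subtract solutions that violate a single cap (substitute x_i' = x_i − (cap_i+1)): x_1 ≥ 7 gives C(6,3) = 20; x_2 ≥ 5 gives C(8,3) = 56; x_3 ≥ 3 gives C(10,3) = 120; x_4 ≥ 6 gives C(7,3) = 35. Together 231.
Add back pairs where two caps are both exceeded: 0 + 1 + 0 + 10 + 0 + 4 = 15.
By inclusion–exclusion the count is 286 − 231 + 15 = 70.

70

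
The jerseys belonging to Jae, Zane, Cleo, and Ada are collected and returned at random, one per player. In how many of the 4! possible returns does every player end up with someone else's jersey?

This is the derangement count D_4: permutations of 4 items with no fixed point.
By inclusion–exclusion this is Σ_{j=0}^{4} (−1)^j C(4,j)·(4−j)!.
Computing: 24 − 24 + 12 − 4 + 1 = 9.

9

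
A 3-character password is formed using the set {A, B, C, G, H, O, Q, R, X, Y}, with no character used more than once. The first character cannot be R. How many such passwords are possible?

The first character has 10−1 = 9 choices (anything except R).
The remaining 2 characters are filled from the other 9 symbols without repetition: 9 × 8 = 72.
Total: 9 × 72 = 648.

648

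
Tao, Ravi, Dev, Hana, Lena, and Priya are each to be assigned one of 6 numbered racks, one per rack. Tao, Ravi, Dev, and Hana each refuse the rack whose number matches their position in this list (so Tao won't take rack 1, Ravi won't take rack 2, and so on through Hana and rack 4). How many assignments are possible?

362

Let Aᵢ (for 1 ≤ i ≤ 4) be the placements that put person i in their forbidden rack. Any j of these fix j positions, leaving (6−j)! ways to fill the rest, and there are C(4,j) ways to pick which j.
By inclusion–exclusion, the number of valid placements is Σ_{j=0}^{4} (−1)^j C(4,j)·(6−j)!.
Computing: 720 − 480 + 144 − 24 + 2 = 362.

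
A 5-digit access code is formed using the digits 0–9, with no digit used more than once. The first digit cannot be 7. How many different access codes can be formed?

27216

The first digit has 10−1 = 9 choices (anything except 7).
The remaining 4 digits are filled from the other 9 symbols without repetition: 9 × 8 × 7 × 6 = 3024.
Total: 9 × 3024 = 27216.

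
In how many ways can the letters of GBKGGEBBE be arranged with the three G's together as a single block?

420

Treat the 3 copies of G as a single block. The multiset to arrange is then {GGG, B, B, B, E, E, K}, 7 items in all.
That gives (7)!/(3!·2!) = 420 arrangements.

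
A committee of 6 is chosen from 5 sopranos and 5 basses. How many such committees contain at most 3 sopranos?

155

Split by how many sopranos are chosen (0 through 3).
Sum: C(5,0)·C(5,6) + C(5,1)·C(5,5) + C(5,2)·C(5,4) + C(5,3)·C(5,3) = 0 + 5 + 50 + 100 = 155.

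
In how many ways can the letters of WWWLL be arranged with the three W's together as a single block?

Treat the 3 copies of W as a single block. The multiset to arrange is then {WWW, L, L}, 3 items in all.
That gives (3)!/(2!) = 3 arrangements.

3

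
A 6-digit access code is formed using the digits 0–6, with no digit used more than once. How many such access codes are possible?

5040

With no repetition, fill the 6 digits in order: 7 choices, then 6, down to 2.
That product is 7 × 6 × 5 × 4 × 3 × 2 = 5040.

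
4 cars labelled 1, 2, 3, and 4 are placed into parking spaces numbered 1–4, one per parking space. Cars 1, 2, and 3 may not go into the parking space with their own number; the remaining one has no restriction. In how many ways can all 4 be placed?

Let Aᵢ (for i ∈ {1, 2, 3}) be the placements that put car i in its forbidden parking space. Any j of these fix j positions, leaving (4−j)! ways to fill the rest, and there are C(3,j) ways to pick which j.
By inclusion–exclusion, the number of valid placements is Σ_{j=0}^{3} (−1)^j C(3,j)·(4−j)!.
Computing: 24 − 18 + 6 − 1 = 11.

11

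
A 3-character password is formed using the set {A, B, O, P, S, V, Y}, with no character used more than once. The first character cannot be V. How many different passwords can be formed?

180

The first character has 7−1 = 6 choices (anything except V).
The remaining 2 characters are filled from the other 6 symbols without repetition: 6 × 5 = 30.
Total: 6 × 30 = 180.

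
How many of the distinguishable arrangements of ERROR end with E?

With the last slot taken by E, it remains to arrange the other 4 letters (RROR).
Those 4 letters have R appearing 3 times, giving (4)!/(3!) = 4.

4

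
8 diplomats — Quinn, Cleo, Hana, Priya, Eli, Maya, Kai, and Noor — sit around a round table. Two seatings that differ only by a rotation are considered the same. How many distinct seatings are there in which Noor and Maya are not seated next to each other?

3600

Without the restriction there are (7)! = 5040 seatings.
Those with Noor next to Maya: fuse the pair into one unit and seat 7 units around a circle — 2·(6)! = 1440.
Subtracting, 5040 − 1440 = 3600.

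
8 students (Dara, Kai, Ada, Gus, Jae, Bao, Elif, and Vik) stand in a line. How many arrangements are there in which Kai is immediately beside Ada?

Treat {Kai, Ada} as a single unit. There are 7 units to order, and the pair itself can be ordered 2 ways.
That gives 2 × 7! = 2 × 5040 = 10080.

10080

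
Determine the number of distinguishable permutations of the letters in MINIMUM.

Letter multiplicities in MINIMUM: I×2, M×3, N×1, U×1.
So there are 7! / (3!·2!) = 420 distinguishable arrangements.

420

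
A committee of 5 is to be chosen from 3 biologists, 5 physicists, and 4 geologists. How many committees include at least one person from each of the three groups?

With no constraint there are C(12,5) = 792 possible selections.
Selections missing a whole group: no biologists → C(9,5) = 126; no physicists → C(7,5) = 21; no geologists → C(8,5) = 56.
Add back selections omitting two groups (i.e. drawn from a single group): C(3,5) + C(5,5) + C(4,5) = 1.
By inclusion–exclusion: 792 − 203 + 1 = 590.

590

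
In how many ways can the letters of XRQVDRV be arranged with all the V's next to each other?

Treat the 2 copies of V as a single block. The multiset to arrange is then {VV, D, Q, R, R, X}, 6 items in all.
That gives (6)!/(2!) = 360 arrangements.

360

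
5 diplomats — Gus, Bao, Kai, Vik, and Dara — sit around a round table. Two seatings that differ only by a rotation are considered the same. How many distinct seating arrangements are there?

24

Fix one person's seat to break rotational symmetry; the remaining 4 people can be arranged in (4)! = 24 ways.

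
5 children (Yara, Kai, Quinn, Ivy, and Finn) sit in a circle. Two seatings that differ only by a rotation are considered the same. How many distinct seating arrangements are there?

24

Seat Yara anywhere (absorbing the rotational symmetry), then permute the other 4: (4)! = 24.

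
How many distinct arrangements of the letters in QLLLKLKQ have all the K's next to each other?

Treat the 2 copies of K as a single block. The multiset to arrange is then {KK, L, L, L, L, Q, Q}, 7 items in all.
That gives (7)!/(4!·2!) = 105 arrangements.

105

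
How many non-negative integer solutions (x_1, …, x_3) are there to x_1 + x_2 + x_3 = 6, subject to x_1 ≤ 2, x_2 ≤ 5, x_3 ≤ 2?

8

Ignoring the caps, the number of non-negative solutions to x_1+…+x_3 = 6 is C(8,2) = 28.
Subtract solutions that violate a single cap (substitute x_i' = x_i − (cap_i+1)): x_1 ≥ 3 gives C(5,2) = 10; x_2 ≥ 6 gives C(2,2) = 1; x_3 ≥ 3 gives C(5,2) = 10. Together 21.
Add back pairs where two caps are both exceeded: 0 + 1 + 0 = 1.
By inclusion–exclusion the count is 28 − 21 + 1 = 8.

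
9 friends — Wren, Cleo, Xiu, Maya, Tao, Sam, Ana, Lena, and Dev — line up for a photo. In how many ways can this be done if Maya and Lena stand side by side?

Place the 7 others and the Maya-Lena pair as 8 objects in a line; the pair has 2 internal arrangements.
That gives 2 × 8! = 2 × 40320 = 80640.

80640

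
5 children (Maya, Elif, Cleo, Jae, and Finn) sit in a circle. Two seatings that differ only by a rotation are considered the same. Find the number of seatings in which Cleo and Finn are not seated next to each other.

Without the restriction there are (4)! = 24 seatings.
Those with Cleo next to Finn: fuse the pair into one unit and seat 4 units around a circle — 2·(3)! = 12.
Subtracting, 24 − 12 = 12.

12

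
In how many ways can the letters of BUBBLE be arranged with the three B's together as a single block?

Treat the 3 copies of B as a single block. The multiset to arrange is then {BBB, E, L, U}, 4 items in all.
All 4 items are distinct, so there are (4)! = 24 arrangements.

24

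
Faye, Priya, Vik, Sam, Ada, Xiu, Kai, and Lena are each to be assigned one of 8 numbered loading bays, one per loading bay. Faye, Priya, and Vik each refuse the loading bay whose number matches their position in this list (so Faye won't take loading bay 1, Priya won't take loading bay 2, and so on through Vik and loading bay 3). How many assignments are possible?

27240

Let Aᵢ (for i ∈ {1, 2, 3}) be the placements that put person i in their forbidden loading bay. Any j of these fix j positions, leaving (8−j)! ways to fill the rest, and there are C(3,j) ways to pick which j.
By inclusion–exclusion, the number of valid placements is Σ_{j=0}^{3} (−1)^j C(3,j)·(8−j)!.
Computing: 40320 − 15120 + 2160 − 120 = 27240.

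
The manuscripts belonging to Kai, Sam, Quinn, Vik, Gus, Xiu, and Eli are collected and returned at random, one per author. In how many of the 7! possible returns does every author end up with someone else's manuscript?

1854

Let Aᵢ be the assignments in which author i gets their own manuscript. We want the size of the complement of A₁∪…∪A_7.
By inclusion–exclusion this is Σ_{j=0}^{7} (−1)^j C(7,j)·(7−j)!.
Computing: 5040 − 5040 + 2520 − 840 + 210 − 42 + 7 − 1 = 1854.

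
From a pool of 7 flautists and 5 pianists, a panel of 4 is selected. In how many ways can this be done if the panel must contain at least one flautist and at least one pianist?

455

Total 4-person selections from all 12: C(12,4) = 495.
Selections missing a whole group: no flautists → C(5,4) = 5; no pianists → C(7,4) = 35.
Both groups omitted at once is impossible, so 495 − 40 = 455.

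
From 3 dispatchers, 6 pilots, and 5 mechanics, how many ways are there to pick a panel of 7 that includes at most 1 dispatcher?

1716

Split by how many dispatchers are chosen (0 through 1).
Sum: C(3,0)·C(11,7) + C(3,1)·C(11,6) = 330 + 1386 = 1716.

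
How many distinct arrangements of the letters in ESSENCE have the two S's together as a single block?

120

Treat the 2 copies of S as a single block. The multiset to arrange is then {SS, C, E, E, E, N}, 6 items in all.
That gives (6)!/(3!) = 120 arrangements.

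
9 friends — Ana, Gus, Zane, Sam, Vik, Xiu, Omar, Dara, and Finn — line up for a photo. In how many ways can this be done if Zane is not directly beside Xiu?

Of the 9! = 362880 arrangements, those with Zane and Xiu adjacent number 2 × 8! = 80640 (treat the pair as a block with 2 internal orders).
So 362880 − 80640 = 282240 arrangements keep them apart.

282240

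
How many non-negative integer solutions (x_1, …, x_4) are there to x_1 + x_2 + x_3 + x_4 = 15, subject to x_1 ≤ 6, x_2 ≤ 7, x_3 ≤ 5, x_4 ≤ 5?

Without the upper bounds there are C(18,3) = 816 ways to split 15 among 4 variables.
Subtract solutions that violate a single cap (substitute x_i' = x_i − (cap_i+1)): x_1 ≥ 7 gives C(11,3) = 165; x_2 ≥ 8 gives C(10,3) = 120; x_3 ≥ 6 gives C(12,3) = 220; x_4 ≥ 6 gives C(12,3) = 220. Together 725.
Add back pairs where two caps are both exceeded: 1 + 10 + 10 + 4 + 4 + 20 = 49.
By inclusion–exclusion the count is 816 − 725 + 49 = 140.

140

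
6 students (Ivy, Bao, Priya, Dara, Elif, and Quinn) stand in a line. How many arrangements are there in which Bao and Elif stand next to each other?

Glue Bao and Elif into one block (2 internal orders), leaving 5 units to arrange in a row.
That gives 2 × 5! = 2 × 120 = 240.

240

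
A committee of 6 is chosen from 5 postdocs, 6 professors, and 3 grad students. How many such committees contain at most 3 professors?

2534

Split by how many professors are chosen (0 through 3).
Sum: C(6,0)·C(8,6) + C(6,1)·C(8,5) + C(6,2)·C(8,4) + C(6,3)·C(8,3) = 28 + 336 + 1050 + 1120 = 2534.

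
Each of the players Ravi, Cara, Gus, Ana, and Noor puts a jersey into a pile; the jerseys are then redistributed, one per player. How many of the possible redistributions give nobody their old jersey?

This is the derangement count D_5: permutations of 5 items with no fixed point.
By inclusion–exclusion this is Σ_{j=0}^{5} (−1)^j C(5,j)·(5−j)!.
Computing: 120 − 120 + 60 − 20 + 5 − 1 = 44.

44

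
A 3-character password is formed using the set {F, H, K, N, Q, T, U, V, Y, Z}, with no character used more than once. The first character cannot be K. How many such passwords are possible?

The first character has 10−1 = 9 choices (anything except K).
The remaining 2 characters are filled from the other 9 symbols without repetition: 9 × 8 = 72.
Total: 9 × 72 = 648.

648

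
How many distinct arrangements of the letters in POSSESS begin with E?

Fix E in the first position and arrange the remaining 6 letters.
Those 6 letters have S appearing 4 times, giving (6)!/(4!) = 30.

30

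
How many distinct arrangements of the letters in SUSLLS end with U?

10

Fix U in the last position and arrange the remaining 5 letters.
Those 5 letters have L appearing twice and S appearing 3 times, giving (5)!/(3!·2!) = 10.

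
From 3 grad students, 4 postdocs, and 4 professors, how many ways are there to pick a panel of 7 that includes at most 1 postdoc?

Split by how many postdocs are chosen (0 through 1).
Sum: C(4,0)·C(7,7) + C(4,1)·C(7,6) = 1 + 28 = 29.

29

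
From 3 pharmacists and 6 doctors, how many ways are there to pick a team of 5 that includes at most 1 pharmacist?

Split by how many pharmacists are chosen (0 through 1).
Sum: C(3,0)·C(6,5) + C(3,1)·C(6,4) = 6 + 45 = 51.

51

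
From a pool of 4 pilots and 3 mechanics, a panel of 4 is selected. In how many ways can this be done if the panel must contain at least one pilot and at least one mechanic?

Total 4-person selections from all 7: C(7,4) = 35.
Selections missing a whole group: no pilots → C(3,4) = 0; no mechanics → C(4,4) = 1.
Both groups omitted at once is impossible, so 35 − 1 = 34.

34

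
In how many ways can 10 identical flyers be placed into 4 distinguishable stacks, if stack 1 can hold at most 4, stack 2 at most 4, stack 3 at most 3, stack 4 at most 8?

Without the upper bounds there are C(13,3) = 286 ways to split 10 among 4 stacks.
Subtract solutions that violate a single cap (substitute x_i' = x_i − (cap_i+1)): x_1 ≥ 5 gives C(8,3) = 56; x_2 ≥ 5 gives C(8,3) = 56; x_3 ≥ 4 gives C(9,3) = 84; x_4 ≥ 9 gives C(4,3) = 4. Together 200.
Add back pairs where two caps are both exceeded: 1 + 4 + 0 + 4 + 0 + 0 = 9.
By inclusion–exclusion the count is 286 − 200 + 9 = 95.

95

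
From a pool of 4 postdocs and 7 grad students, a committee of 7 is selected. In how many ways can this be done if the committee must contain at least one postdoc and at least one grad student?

Unrestricted: C(11,7) = 330 ways to pick any 7 of the 11.
Subtract selections that omit an entire group: no postdocs → C(7,7) = 1; no grad students → C(4,7) = 0.
Both groups omitted at once is impossible, so 330 − 1 = 329.

329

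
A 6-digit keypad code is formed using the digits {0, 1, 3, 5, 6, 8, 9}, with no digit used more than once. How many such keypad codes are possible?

With no repetition, fill the 6 digits in order: 7 choices, then 6, down to 2.
That product is 7 × 6 × 5 × 4 × 3 × 2 = 5040.

5040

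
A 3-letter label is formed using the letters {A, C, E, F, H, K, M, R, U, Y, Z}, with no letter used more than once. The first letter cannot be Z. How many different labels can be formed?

900

The first letter has 11−1 = 10 choices (anything except Z).
The remaining 2 letters are filled from the other 10 symbols without repetition: 10 × 9 = 90.
Total: 10 × 90 = 900.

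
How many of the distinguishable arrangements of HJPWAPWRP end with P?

10080

Fix P in the last position and arrange the remaining 8 letters.
Those 8 letters have P appearing twice and W appearing twice, giving (8)!/(2!·2!) = 10080.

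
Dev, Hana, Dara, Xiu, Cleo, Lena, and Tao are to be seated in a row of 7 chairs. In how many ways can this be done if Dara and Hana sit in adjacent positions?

1440

Place the 5 others and the Dara-Hana pair as 6 objects in a line; the pair has 2 internal arrangements.
That gives 2 × 6! = 2 × 720 = 1440.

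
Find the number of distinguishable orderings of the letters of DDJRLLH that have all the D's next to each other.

360

Treat the 2 copies of D as a single block. The multiset to arrange is then {DD, H, J, L, L, R}, 6 items in all.
That gives (6)!/(2!) = 360 arrangements.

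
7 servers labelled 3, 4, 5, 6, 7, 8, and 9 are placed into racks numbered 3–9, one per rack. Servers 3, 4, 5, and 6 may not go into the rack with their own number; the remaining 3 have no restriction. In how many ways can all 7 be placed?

Let Aᵢ (for 3 ≤ i ≤ 6) be the placements that put server i in its forbidden rack. Any j of these fix j positions, leaving (7−j)! ways to fill the rest, and there are C(4,j) ways to pick which j.
By inclusion–exclusion, the number of valid placements is Σ_{j=0}^{4} (−1)^j C(4,j)·(7−j)!.
Computing: 5040 − 2880 + 720 − 96 + 6 = 2790.

2790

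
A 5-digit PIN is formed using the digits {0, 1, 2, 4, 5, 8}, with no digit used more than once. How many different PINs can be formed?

Choose and order 5 of the 6 symbols: the first digit has 6 options, the next 5, and so on down to 2.
6 × 5 × 4 × 3 × 2 = 720.

720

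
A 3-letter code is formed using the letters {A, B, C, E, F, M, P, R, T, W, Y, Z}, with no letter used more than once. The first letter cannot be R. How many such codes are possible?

The first letter has 12−1 = 11 choices (anything except R).
The remaining 2 letters are filled from the other 11 symbols without repetition: 11 × 10 = 110.
Total: 11 × 110 = 1210.

1210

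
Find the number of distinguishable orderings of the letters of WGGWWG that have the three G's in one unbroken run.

4

Treat the 3 copies of G as a single block. The multiset to arrange is then {GGG, W, W, W}, 4 items in all.
That gives (4)!/(3!) = 4 arrangements.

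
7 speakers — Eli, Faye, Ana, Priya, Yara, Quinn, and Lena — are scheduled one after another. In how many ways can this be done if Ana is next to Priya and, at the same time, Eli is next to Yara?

480

Treat {Ana,Priya} as one block (2 orders) and {Eli,Yara} as another (2 orders).
That leaves 5 units to arrange: 2 × 2 × 5! = 4 × 120 = 480.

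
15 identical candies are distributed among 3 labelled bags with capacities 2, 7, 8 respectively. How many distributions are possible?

6

Ignoring the caps, the number of non-negative solutions to x_1+…+x_3 = 15 is C(17,2) = 136.
Subtract solutions that violate a single cap (substitute x_i' = x_i − (cap_i+1)): x_1 ≥ 3 gives C(14,2) = 91; x_2 ≥ 8 gives C(9,2) = 36; x_3 ≥ 9 gives C(8,2) = 28. Together 155.
Add back pairs where two caps are both exceeded: 15 + 10 + 0 = 25.
By inclusion–exclusion the count is 136 − 155 + 25 = 6.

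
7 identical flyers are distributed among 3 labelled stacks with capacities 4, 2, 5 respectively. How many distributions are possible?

12

By stars and bars, unrestricted non-negative solutions to x_1+…+x_3 = 7 number C(7+2,2) = 36.
Subtract solutions that violate a single cap (substitute x_i' = x_i − (cap_i+1)): x_1 ≥ 5 gives C(4,2) = 6; x_2 ≥ 3 gives C(6,2) = 15; x_3 ≥ 6 gives C(3,2) = 3. Together 24.
No two caps can be exceeded simultaneously, so the pair terms are all 0.
By inclusion–exclusion the count is 36 − 24 + 0 = 12.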